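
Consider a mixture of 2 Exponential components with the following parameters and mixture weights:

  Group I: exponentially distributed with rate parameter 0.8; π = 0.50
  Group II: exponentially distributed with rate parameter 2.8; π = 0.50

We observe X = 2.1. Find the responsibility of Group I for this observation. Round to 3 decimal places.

P(component k | x) = π_k·f_k(x) / marginal(x), where marginal(x) = Σ_j π_j·f_j(x).
Component likelihoods at x = 2.1:
  L_I = 0.149099
  L_II = 0.0078254
Multiply by the mixture weights:
  π_I·L_I = 0.50 × 0.149099 = 0.0745496
  π_II·L_II = 0.50 × 0.0078254 = 0.0039127
Normaliser: 0.0745496 + 0.0039127 = 0.0784623
So the posterior for Group I is 0.0745496 / 0.0784623 ≈ 0.950.

0.950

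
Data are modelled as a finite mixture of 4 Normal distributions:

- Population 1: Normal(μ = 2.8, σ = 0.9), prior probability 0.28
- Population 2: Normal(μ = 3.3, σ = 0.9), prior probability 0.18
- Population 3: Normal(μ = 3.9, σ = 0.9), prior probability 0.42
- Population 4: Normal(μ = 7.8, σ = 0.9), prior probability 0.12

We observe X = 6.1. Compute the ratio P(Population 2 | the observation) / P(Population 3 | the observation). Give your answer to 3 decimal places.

0.067

Since P(k|x) ∝ P(Z=k) f_k(x), the posterior odds are P(Z=i) f_i(x) / (P(Z=j) f_j(x)).
Normal densities:
  L_1 = 0.000533634
  L_2 = 0.00350668
  L_3 = 0.0223432
  L_4 = 0.0744574
Posterior odds = (P(Z=2)·L_2) / (P(Z=3)·L_3) = (0.18·0.00350668) / (0.42·0.0223432) = 0.000631203 / 0.00938415 ≈ 0.067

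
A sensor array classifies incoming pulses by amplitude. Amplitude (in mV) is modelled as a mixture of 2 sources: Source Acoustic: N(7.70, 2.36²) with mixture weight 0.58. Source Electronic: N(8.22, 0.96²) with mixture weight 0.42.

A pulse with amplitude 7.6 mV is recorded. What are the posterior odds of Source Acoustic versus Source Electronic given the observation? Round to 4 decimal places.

The posterior odds equal the prior odds times the likelihood ratio: (π_i/π_j)·(f_i(x)/f_j(x)).
Evaluate each component's likelihood at the observed value:
  L_Acoustic = 0.168892
  L_Electronic = 0.337339
0.0979572 / 0.141682 ≈ 0.6914

0.6914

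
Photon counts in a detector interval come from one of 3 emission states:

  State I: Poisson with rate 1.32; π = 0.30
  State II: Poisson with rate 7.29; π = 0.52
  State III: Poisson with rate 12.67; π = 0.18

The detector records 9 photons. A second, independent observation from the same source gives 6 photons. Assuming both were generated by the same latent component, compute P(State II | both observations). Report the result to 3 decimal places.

Apply Bayes' rule: the posterior for each component is proportional to its prior times its likelihood at x.
Since both observations come from the same component, the likelihood for component k is f_k(x₁)·f_k(x₂).
  f_I = [e^(−1.32)·1.32^9/9! = 8.9564e-06] × [0.00196265] = 1.75783e-08
  f_II = [e^(−7.29)·7.29^9/9! = 0.10934] × [0.142241] = 0.0155526
  f_III = [e^(−12.67)·12.67^9/9! = 0.072898] × [0.0180641] = 0.00131684
Unnormalised posteriors:
  P(Z=I)·f_I = 0.30 × 1.75783e-08 = 5.27348e-09
  P(Z=II)·f_II = 0.52 × 0.0155526 = 0.00808737
  P(Z=III)·f_III = 0.18 × 0.00131684 = 0.00023703
Normaliser: 5.27348e-09 + 0.00808737 + 0.00023703 = 0.0083244
P(State II | data) ≈ 0.972

0.972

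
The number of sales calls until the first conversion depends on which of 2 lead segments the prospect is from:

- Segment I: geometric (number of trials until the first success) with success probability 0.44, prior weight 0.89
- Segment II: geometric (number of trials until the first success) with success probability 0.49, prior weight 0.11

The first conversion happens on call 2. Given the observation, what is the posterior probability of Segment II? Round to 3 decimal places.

The responsibility of component k is P(Z=k) f_k(x) divided by Σ_j P(Z=j) f_j(x).
Evaluate each component's likelihood at the observed value:
  L_I = 0.44·(1−0.44)^1 = 0.44·0.56 = 0.2464
  L_II = 0.49·(1−0.49)^1 = 0.49·0.51 = 0.2499
Unnormalised posteriors:
  P(Z=I)·L_I = 0.89 × 0.2464 = 0.219296
  P(Z=II)·L_II = 0.11 × 0.2499 = 0.027489
Sum: 0.219296 + 0.027489 = 0.246785
Responsibility of Segment II: 0.027489 / 0.246785 ≈ 0.111

0.111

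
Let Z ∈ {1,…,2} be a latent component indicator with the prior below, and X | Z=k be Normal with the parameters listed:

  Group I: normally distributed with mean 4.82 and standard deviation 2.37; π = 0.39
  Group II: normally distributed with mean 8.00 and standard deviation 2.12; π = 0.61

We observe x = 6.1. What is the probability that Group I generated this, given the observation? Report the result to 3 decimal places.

The responsibility of component k is π_k f_k(x) divided by Σ_j π_j f_j(x).
Component likelihoods at x = 6.1:
  p_I = (1/(2.37·√(2π)))·exp(−(6.1−4.82)²/(2·2.37²)) = 0.168330·exp(-0.14585) = 0.145486
  p_II = (1/(2.12·√(2π)))·exp(−(6.1−8.00)²/(2·2.12²)) = 0.188180·exp(-0.40161) = 0.125938
Multiply by the mixture weights:
  π_I·p_I = 0.39 × 0.145486 = 0.0567396
  π_II·p_II = 0.61 × 0.125938 = 0.0768222
Normaliser: 0.0567396 + 0.0768222 = 0.133562
Responsibility of Group I: 0.0567396 / 0.133562 ≈ 0.425

0.425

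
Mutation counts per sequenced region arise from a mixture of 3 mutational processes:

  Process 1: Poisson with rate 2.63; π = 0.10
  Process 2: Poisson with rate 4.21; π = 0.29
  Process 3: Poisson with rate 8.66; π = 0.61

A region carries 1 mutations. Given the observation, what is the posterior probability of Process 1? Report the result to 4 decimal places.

0.4989

Apply Bayes' rule: the posterior for each component is proportional to its prior times its likelihood at x.
Evaluate each component's likelihood at the observed value:
  p_1 = 0.189566
  p_2 = 0.0625032
  p_3 = 0.00150151
Unnormalised posteriors:
  P(Z=1)·p_1 = 0.10 × 0.189566 = 0.0189566
  P(Z=2)·p_2 = 0.29 × 0.0625032 = 0.0181259
  P(Z=3)·p_3 = 0.61 × 0.00150151 = 0.00091592
Sum: 0.0189566 + 0.0181259 + 0.00091592 = 0.0379985
So the posterior for Process 1 is 0.0189566 / 0.0379985 ≈ 0.4989.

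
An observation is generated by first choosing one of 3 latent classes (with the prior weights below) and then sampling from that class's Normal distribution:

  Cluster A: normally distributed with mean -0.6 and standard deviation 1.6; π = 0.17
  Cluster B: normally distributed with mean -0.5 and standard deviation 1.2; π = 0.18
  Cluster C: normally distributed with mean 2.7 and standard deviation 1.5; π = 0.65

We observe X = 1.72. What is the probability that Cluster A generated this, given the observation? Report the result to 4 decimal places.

0.0896

The responsibility of component k is P(Z=k) f_k(x) divided by Σ_j P(Z=j) f_j(x).
Evaluate each component's likelihood at the observed value:
  p_A = 0.0871441
  p_B = 0.0600541
  p_C = 0.214848
Unnormalised posteriors:
  P(Z=A)·p_A = 0.17 × 0.0871441 = 0.0148145
  P(Z=B)·p_B = 0.18 × 0.0600541 = 0.0108097
  P(Z=C)·p_C = 0.65 × 0.214848 = 0.139651
Evidence: 0.0148145 + 0.0108097 + 0.139651 = 0.165275
Responsibility of Cluster A: 0.0148145 / 0.165275 ≈ 0.0896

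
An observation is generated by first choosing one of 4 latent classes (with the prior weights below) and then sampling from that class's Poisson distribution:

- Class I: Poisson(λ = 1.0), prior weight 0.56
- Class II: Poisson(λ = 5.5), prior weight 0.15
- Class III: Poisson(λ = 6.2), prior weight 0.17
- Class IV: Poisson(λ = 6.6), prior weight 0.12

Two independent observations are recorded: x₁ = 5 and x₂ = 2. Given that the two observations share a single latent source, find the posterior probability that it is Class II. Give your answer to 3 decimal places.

0.462

By Bayes' theorem, P(k | x) = π_k f_k(x) / Σ_j π_j f_j(x).
Since both observations come from the same component, the likelihood for component k is f_k(x₁)·f_k(x₂).
  L_I = [0.00306566] × [0.18394] = 0.000563897
  L_II = [0.171401] × [0.0618124] = 0.0105947
  L_III = [0.154936] × [0.0390057] = 0.00604337
  L_IV = [0.141969] × [0.0296288] = 0.00420639
Multiply by the mixture weights:
  π_I·L_I = 0.56 × 0.000563897 = 0.000315782
  π_II·L_II = 0.15 × 0.0105947 = 0.0015892
  π_III·L_III = 0.17 × 0.00604337 = 0.00102737
  π_IV·L_IV = 0.12 × 0.00420639 = 0.000504766
Evidence: 0.000315782 + 0.0015892 + 0.00102737 + 0.000504766 = 0.00343712
P(Class II | x) = 0.0015892 / 0.00343712 ≈ 0.462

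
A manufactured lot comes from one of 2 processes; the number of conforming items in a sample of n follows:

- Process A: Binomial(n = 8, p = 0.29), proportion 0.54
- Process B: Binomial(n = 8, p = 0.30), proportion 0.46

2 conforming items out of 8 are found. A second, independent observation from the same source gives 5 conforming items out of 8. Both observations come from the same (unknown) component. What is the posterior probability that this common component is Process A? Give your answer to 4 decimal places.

0.5127

By Bayes' theorem, P(k | x) = π_k f_k(x) / Σ_j π_j f_j(x).
Since both observations come from the same component, the likelihood for component k is f_k(x₁)·f_k(x₂).
  f_A = [0.301651] × [0.0411105] = 0.012401
  f_B = [0.296475] × [0.0466754] = 0.0138381
Unnormalised posteriors:
  π_A·f_A = 0.54 × 0.012401 = 0.00669655
  π_B·f_B = 0.46 × 0.0138381 = 0.00636554
Sum: 0.00669655 + 0.00636554 = 0.0130621
Responsibility of Process A: 0.00669655 / 0.0130621 ≈ 0.5127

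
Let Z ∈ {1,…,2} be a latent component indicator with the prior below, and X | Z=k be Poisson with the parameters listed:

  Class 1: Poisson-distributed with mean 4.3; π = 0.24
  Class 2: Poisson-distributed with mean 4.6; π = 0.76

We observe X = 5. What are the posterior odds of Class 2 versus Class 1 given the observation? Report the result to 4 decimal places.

Since P(k|x) ∝ w_k f_k(x), the posterior odds are w_i f_i(x) / (w_j f_j(x)).
Component likelihoods at x = 5:
  L_1 = e^(−4.3)·4.3^5/5! = 0.166224
  L_2 = e^(−4.6)·4.6^5/5! = 0.172526
0.131119 / 0.0398939 ≈ 3.2867

3.2867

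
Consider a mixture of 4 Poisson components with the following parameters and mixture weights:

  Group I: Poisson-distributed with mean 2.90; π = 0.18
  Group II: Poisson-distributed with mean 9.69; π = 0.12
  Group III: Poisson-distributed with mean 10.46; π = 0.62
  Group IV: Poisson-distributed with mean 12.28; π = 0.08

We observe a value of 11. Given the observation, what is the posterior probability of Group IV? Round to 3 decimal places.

0.094

By Bayes' theorem, P(k | x) = w_k f_k(x) / Σ_j w_j f_j(x).
Evaluate each component's likelihood at the observed value:
  f_I = e^(−2.90)·2.90^11/11! = 0.000168178
  f_II = e^(−9.69)·9.69^11/11! = 0.109671
  f_III = e^(−10.46)·10.46^11/11! = 0.117753
  f_IV = e^(−12.28)·12.28^11/11! = 0.111401
Unnormalised posteriors:
  w_I·f_I = 0.18 × 0.000168178 = 3.0272e-05
  w_II·f_II = 0.12 × 0.109671 = 0.0131605
  w_III·f_III = 0.62 × 0.117753 = 0.073007
  w_IV·f_IV = 0.08 × 0.111401 = 0.0089121
Denominator: 3.0272e-05 + 0.0131605 + 0.073007 + 0.0089121 = 0.0951099
P(Group IV | 11) ≈ 0.094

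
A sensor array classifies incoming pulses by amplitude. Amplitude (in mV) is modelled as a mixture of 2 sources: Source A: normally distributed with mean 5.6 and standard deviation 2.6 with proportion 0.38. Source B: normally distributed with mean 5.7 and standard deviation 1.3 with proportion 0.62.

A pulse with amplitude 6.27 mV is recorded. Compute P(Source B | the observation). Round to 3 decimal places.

0.754

By Bayes' theorem, P(k | x) = π_k f_k(x) / Σ_j π_j f_j(x).
Normal densities:
  L_A = (1/(2.6·√(2π)))·exp(−(6.27−5.6)²/(2·2.6²)) = 0.153439·exp(-0.03320) = 0.148428
  L_B = (1/(1.3·√(2π)))·exp(−(6.27−5.7)²/(2·1.3²)) = 0.306879·exp(-0.09612) = 0.278754
Prior × likelihood for each component:
  π_A·L_A = 0.38 × 0.148428 = 0.0564028
  π_B·L_B = 0.62 × 0.278754 = 0.172827
Sum: 0.0564028 + 0.172827 = 0.22923
So the posterior for Source B is 0.172827 / 0.22923 ≈ 0.754.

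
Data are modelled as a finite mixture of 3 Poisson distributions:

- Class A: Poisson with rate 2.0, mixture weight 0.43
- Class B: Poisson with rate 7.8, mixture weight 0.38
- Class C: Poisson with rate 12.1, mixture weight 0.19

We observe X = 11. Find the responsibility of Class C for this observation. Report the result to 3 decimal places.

P(component k | x) = P(Z=k)·f_k(x) / marginal(x), where marginal(x) = Σ_j P(Z=j)·f_j(x).
Poisson probabilities:
  p_A = e^(−2.0)·2.0^11/11! = 6.94361e-06
  p_B = e^(−7.8)·7.8^11/11! = 0.0667403
  p_C = e^(−12.1)·12.1^11/11! = 0.113376
Unnormalised posteriors:
  P(Z=A)·p_A = 0.43 × 6.94361e-06 = 2.98575e-06
  P(Z=B)·p_B = 0.38 × 0.0667403 = 0.0253613
  P(Z=C)·p_C = 0.19 × 0.113376 = 0.0215414
Normaliser: 2.98575e-06 + 0.0253613 + 0.0215414 = 0.0469057
Responsibility of Class C: 0.0215414 / 0.0469057 ≈ 0.459

0.459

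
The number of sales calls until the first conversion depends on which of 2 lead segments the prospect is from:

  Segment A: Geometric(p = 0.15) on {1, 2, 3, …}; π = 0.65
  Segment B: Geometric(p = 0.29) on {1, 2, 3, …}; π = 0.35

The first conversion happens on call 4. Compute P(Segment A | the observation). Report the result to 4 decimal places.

0.6224

The responsibility of component k is π_k f_k(x) divided by Σ_j π_j f_j(x).
Evaluate each component's likelihood at the observed value:
  f_A = 0.15·(1−0.15)^3 = 0.15·0.614125 = 0.0921187
  f_B = 0.29·(1−0.29)^3 = 0.29·0.357911 = 0.103794
Multiply by the mixture weights:
  π_A·f_A = 0.65 × 0.0921187 = 0.0598772
  π_B·f_B = 0.35 × 0.103794 = 0.036328
Marginal: 0.0598772 + 0.036328 = 0.0962052
P(Segment A | x) ≈ 0.6224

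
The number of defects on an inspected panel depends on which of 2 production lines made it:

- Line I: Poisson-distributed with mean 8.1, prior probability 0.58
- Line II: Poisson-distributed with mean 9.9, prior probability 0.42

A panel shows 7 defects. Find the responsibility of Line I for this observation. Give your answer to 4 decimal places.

0.6722

By Bayes' theorem, P(k | x) = P(Z=k) f_k(x) / Σ_j P(Z=j) f_j(x).
Poisson probabilities:
  p_I = 0.137778
  p_II = 0.0927898
Weight by the priors:
  P(Z=I)·p_I = 0.58 × 0.137778 = 0.0799111
  P(Z=II)·p_II = 0.42 × 0.0927898 = 0.0389717
Evidence: 0.0799111 + 0.0389717 = 0.118883
So the posterior for Line I is 0.0799111 / 0.118883 ≈ 0.6722.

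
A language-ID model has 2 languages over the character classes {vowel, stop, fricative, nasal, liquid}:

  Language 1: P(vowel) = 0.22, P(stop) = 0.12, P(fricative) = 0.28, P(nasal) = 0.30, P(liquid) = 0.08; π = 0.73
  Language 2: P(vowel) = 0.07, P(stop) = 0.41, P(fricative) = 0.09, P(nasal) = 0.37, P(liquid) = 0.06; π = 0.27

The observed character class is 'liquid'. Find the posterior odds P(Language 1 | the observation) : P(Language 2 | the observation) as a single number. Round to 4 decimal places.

Since P(k|x) ∝ P(Z=k) f_k(x), the posterior odds are P(Z=i) f_i(x) / (P(Z=j) f_j(x)).
Component likelihoods at x = 'liquid':
  p_1 = P(liquid | comp) = 0.08
  p_2 = P(liquid | comp) = 0.06
Odds = (0.73/0.27) × (0.08/0.06) = 2.7037 × 1.33333 ≈ 3.6049

3.6049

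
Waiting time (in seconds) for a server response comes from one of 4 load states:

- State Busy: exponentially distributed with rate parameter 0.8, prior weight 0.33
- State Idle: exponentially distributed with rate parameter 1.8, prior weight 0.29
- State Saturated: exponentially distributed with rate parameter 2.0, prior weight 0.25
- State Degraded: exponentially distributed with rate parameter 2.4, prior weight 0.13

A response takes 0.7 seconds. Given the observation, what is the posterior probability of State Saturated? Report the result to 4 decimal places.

The responsibility of component k is π_k f_k(x) divided by Σ_j π_j f_j(x).
Evaluate each component's likelihood at the observed value:
  f_Busy = 0.8·e^(−0.8·0.7) = 0.8·e^(−0.5600) = 0.456967
  f_Idle = 1.8·e^(−1.8·0.7) = 1.8·e^(−1.2600) = 0.510577
  f_Saturated = 2.0·e^(−2.0·0.7) = 2.0·e^(−1.4000) = 0.493194
  f_Degraded = 2.4·e^(−2.4·0.7) = 2.4·e^(−1.6800) = 0.447298
Prior × likelihood for each component:
  π_Busy·f_Busy = 0.33 × 0.456967 = 0.150799
  π_Idle·f_Idle = 0.29 × 0.510577 = 0.148067
  π_Saturated·f_Saturated = 0.25 × 0.493194 = 0.123298
  π_Degraded·f_Degraded = 0.13 × 0.447298 = 0.0581487
Evidence: 0.150799 + 0.148067 + 0.123298 + 0.0581487 = 0.480314
Responsibility of State Saturated: 0.123298 / 0.480314 ≈ 0.2567

0.2567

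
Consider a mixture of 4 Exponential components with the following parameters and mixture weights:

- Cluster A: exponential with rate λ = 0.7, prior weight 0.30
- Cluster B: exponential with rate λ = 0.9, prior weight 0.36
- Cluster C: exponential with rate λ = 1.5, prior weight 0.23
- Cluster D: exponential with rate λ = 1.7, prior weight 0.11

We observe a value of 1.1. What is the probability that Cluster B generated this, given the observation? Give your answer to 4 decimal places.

0.3850

The responsibility of component k is w_k f_k(x) divided by Σ_j w_j f_j(x).
Exponential densities:
  p_A = 0.7·e^(−0.7·1.1) = 0.7·e^(−0.7700) = 0.324109
  p_B = 0.9·e^(−0.9·1.1) = 0.9·e^(−0.9900) = 0.334419
  p_C = 1.5·e^(−1.5·1.1) = 1.5·e^(−1.6500) = 0.288075
  p_D = 1.7·e^(−1.7·1.1) = 1.7·e^(−1.8700) = 0.26201
Multiply by the mixture weights:
  w_A·p_A = 0.30 × 0.324109 = 0.0972327
  w_B·p_B = 0.36 × 0.334419 = 0.120391
  w_C·p_C = 0.23 × 0.288075 = 0.0662572
  w_D·p_D = 0.11 × 0.26201 = 0.0288211
Sum: 0.0972327 + 0.120391 + 0.0662572 + 0.0288211 = 0.312702
P(Cluster B | 1.1) = 0.120391 / 0.312702 ≈ 0.3850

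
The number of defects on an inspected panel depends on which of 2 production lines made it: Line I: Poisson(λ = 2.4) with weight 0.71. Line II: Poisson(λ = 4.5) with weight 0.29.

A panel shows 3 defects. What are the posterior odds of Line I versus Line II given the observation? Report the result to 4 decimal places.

The posterior odds equal the prior odds times the likelihood ratio: (w_i/w_j)·(f_i(x)/f_j(x)).
Component likelihoods at x = 3 defects:
  f_I = e^(−2.4)·2.4^3/3! = 0.209014
  f_II = e^(−4.5)·4.5^3/3! = 0.168718
Posterior odds = (w_I·f_I) / (w_II·f_II) = (0.71·0.209014) / (0.29·0.168718) = 0.1484 / 0.0489282 ≈ 3.0330

3.0330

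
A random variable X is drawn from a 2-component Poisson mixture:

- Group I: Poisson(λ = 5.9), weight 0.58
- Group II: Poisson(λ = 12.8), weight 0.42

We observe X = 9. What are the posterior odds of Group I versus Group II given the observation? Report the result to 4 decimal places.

The posterior odds equal the prior odds times the likelihood ratio: (P(Z=i)/P(Z=j))·(f_i(x)/f_j(x)).
Poisson probabilities:
  p_I = 0.0653985
  p_II = 0.0701709
Posterior odds = (P(Z=I)·p_I) / (P(Z=II)·p_II) = (0.58·0.0653985) / (0.42·0.0701709) = 0.0379311 / 0.0294718 ≈ 1.2870

1.2870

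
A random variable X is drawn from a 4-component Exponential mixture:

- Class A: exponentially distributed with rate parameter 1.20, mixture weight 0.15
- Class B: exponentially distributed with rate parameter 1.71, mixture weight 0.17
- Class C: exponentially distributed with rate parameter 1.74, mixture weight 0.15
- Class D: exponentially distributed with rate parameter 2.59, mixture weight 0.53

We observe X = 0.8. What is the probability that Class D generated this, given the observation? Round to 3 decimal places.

The responsibility of component k is π_k f_k(x) divided by Σ_j π_j f_j(x).
Evaluate each component's likelihood at the observed value:
  f_A = 1.20·e^(−1.20·0.8) = 1.20·e^(−0.9600) = 0.459471
  f_B = 1.71·e^(−1.71·0.8) = 1.71·e^(−1.3680) = 0.435393
  f_C = 1.74·e^(−1.74·0.8) = 1.74·e^(−1.3920) = 0.432525
  f_D = 2.59·e^(−2.59·0.8) = 2.59·e^(−2.0720) = 0.326168
Prior × likelihood for each component:
  π_A·f_A = 0.15 × 0.459471 = 0.0689207
  π_B·f_B = 0.17 × 0.435393 = 0.0740168
  π_C·f_C = 0.15 × 0.432525 = 0.0648788
  π_D·f_D = 0.53 × 0.326168 = 0.172869
Marginal: 0.0689207 + 0.0740168 + 0.0648788 + 0.172869 = 0.380685
P(Class D | x) ≈ 0.454

0.454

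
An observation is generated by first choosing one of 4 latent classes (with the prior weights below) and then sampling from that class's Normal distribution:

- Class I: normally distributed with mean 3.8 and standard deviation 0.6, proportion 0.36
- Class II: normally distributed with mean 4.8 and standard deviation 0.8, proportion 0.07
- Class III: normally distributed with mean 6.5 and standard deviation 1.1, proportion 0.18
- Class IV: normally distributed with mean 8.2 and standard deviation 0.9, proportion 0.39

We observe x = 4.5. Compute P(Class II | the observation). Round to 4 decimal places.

0.1957

By Bayes' theorem, P(k | x) = w_k f_k(x) / Σ_j w_j f_j(x).
Normal densities:
  p_I = (1/(0.6·√(2π)))·exp(−(4.5−3.8)²/(2·0.6²)) = 0.664904·exp(-0.68056) = 0.336664
  p_II = (1/(0.8·√(2π)))·exp(−(4.5−4.8)²/(2·0.8²)) = 0.498678·exp(-0.07031) = 0.464819
  p_III = (1/(1.1·√(2π)))·exp(−(4.5−6.5)²/(2·1.1²)) = 0.362675·exp(-1.65289) = 0.0694505
  p_IV = (1/(0.9·√(2π)))·exp(−(4.5−8.2)²/(2·0.9²)) = 0.443269·exp(-8.45062) = 9.4757e-05
Weight by the priors:
  w_I·p_I = 0.36 × 0.336664 = 0.121199
  w_II·p_II = 0.07 × 0.464819 = 0.0325373
  w_III·p_III = 0.18 × 0.0694505 = 0.0125011
  w_IV·p_IV = 0.39 × 9.4757e-05 = 3.69552e-05
Normaliser: 0.121199 + 0.0325373 + 0.0125011 + 3.69552e-05 = 0.166275
P(Class II | x) = 0.0325373 / 0.166275 ≈ 0.1957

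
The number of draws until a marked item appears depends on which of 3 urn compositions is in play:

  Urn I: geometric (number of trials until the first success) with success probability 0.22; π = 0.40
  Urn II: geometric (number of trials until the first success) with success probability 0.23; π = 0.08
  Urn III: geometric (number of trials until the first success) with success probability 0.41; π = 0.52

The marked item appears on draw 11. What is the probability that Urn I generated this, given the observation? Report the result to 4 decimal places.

P(component k | x) = π_k·f_k(x) / marginal(x), where marginal(x) = Σ_j π_j·f_j(x).
Component likelihoods at x = 11:
  L_I = 0.22·(1−0.22)^10 = 0.22·0.0833578 = 0.0183387
  L_II = 0.23·(1−0.23)^10 = 0.23·0.0732668 = 0.0168514
  L_III = 0.41·(1−0.41)^10 = 0.41·0.00511117 = 0.00209558
Unnormalised posteriors:
  π_I·L_I = 0.40 × 0.0183387 = 0.00733548
  π_II·L_II = 0.08 × 0.0168514 = 0.00134811
  π_III·L_III = 0.52 × 0.00209558 = 0.0010897
Denominator: 0.00733548 + 0.00134811 + 0.0010897 = 0.00977329
P(Urn I | 11) ≈ 0.7506

0.7506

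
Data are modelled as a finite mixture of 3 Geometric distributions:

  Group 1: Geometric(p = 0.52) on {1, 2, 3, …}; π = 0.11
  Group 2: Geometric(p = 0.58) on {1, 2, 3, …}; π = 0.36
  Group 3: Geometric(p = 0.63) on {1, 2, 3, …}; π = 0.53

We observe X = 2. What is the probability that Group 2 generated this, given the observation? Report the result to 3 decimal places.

0.367

The responsibility of component k is π_k f_k(x) divided by Σ_j π_j f_j(x).
Geometric probabilities:
  p_1 = 0.2496
  p_2 = 0.2436
  p_3 = 0.2331
Multiply by the mixture weights:
  π_1·p_1 = 0.11 × 0.2496 = 0.027456
  π_2·p_2 = 0.36 × 0.2436 = 0.087696
  π_3·p_3 = 0.53 × 0.2331 = 0.123543
Sum: 0.027456 + 0.087696 + 0.123543 = 0.238695
Responsibility of Group 2: 0.087696 / 0.238695 ≈ 0.367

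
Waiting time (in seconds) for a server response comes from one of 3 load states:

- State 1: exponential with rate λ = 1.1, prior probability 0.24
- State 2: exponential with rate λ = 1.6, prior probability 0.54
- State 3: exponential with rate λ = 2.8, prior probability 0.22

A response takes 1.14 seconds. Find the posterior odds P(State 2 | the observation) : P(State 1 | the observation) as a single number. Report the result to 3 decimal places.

The posterior odds equal the prior odds times the likelihood ratio: (π_i/π_j)·(f_i(x)/f_j(x)).
Evaluate each component's likelihood at the observed value:
  f_1 = 0.313897
  f_2 = 0.258206
  f_3 = 0.115051
Odds = (0.54/0.24) × (0.258206/0.313897) = 2.25 × 0.822582 ≈ 1.851

1.851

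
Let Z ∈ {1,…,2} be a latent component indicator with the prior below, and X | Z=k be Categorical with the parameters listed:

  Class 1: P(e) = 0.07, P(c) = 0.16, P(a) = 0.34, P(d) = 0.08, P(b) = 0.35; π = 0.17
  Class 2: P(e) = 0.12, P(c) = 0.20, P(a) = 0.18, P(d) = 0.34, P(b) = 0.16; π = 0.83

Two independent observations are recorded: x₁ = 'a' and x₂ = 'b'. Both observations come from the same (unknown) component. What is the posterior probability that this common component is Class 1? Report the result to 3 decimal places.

Posterior ∝ prior × likelihood, so P(k | x) ∝ π_k f_k(x); normalise over all components.
Since both observations come from the same component, the likelihood for component k is f_k(x₁)·f_k(x₂).
  L_1 = [0.34] × [0.35] = 0.119
  L_2 = [0.18] × [0.16] = 0.0288
Unnormalised posteriors:
  π_1·L_1 = 0.17 × 0.119 = 0.02023
  π_2·L_2 = 0.83 × 0.0288 = 0.023904
Evidence: 0.02023 + 0.023904 = 0.044134
Responsibility of Class 1: 0.02023 / 0.044134 ≈ 0.458

0.458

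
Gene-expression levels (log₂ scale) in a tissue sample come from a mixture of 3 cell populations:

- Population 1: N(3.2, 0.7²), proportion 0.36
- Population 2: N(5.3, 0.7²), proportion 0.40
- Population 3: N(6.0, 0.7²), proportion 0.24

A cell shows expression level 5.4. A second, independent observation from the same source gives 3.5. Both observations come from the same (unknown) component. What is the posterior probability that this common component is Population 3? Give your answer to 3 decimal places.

The responsibility of component k is w_k f_k(x) divided by Σ_j w_j f_j(x).
Since both observations come from the same component, the likelihood for component k is f_k(x₁)·f_k(x₂).
  L_1 = [(1/(0.7·√(2π)))·exp(−(5.4−3.2)²/(2·0.7²)) = 0.569918·exp(-4.93878) = 0.00408253] × [0.51991] = 0.00212255
  L_2 = [(1/(0.7·√(2π)))·exp(−(5.4−5.3)²/(2·0.7²)) = 0.569918·exp(-0.01020) = 0.564132] × [0.0208921] = 0.0117859
  L_3 = [(1/(0.7·√(2π)))·exp(−(5.4−6.0)²/(2·0.7²)) = 0.569918·exp(-0.36735) = 0.394707] × [0.000968449] = 0.000382254
Multiply by the mixture weights:
  w_1·L_1 = 0.36 × 0.00212255 = 0.000764116
  w_2·L_2 = 0.40 × 0.0117859 = 0.00471435
  w_3·L_3 = 0.24 × 0.000382254 = 9.1741e-05
Evidence: 0.000764116 + 0.00471435 + 9.1741e-05 = 0.00557021
So the posterior for Population 3 is 9.1741e-05 / 0.00557021 ≈ 0.016.

0.016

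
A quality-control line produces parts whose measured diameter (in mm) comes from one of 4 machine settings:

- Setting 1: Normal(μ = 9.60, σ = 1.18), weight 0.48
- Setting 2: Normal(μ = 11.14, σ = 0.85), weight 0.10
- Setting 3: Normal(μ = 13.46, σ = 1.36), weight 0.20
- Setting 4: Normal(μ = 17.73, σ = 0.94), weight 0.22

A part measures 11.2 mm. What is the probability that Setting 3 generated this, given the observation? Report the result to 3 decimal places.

The responsibility of component k is w_k f_k(x) divided by Σ_j w_j f_j(x).
Component likelihoods at x = 11.2 mm:
  p_1 = (1/(1.18·√(2π)))·exp(−(11.2−9.60)²/(2·1.18²)) = 0.338087·exp(-0.91928) = 0.134832
  p_2 = (1/(0.85·√(2π)))·exp(−(11.2−11.14)²/(2·0.85²)) = 0.469344·exp(-0.00249) = 0.468176
  p_3 = (1/(1.36·√(2π)))·exp(−(11.2−13.46)²/(2·1.36²)) = 0.293340·exp(-1.38073) = 0.0737441
  p_4 = (1/(0.94·√(2π)))·exp(−(11.2−17.73)²/(2·0.94²)) = 0.424407·exp(-24.12907) = 1.40818e-11
Weight by the priors:
  w_1·p_1 = 0.48 × 0.134832 = 0.0647191
  w_2·p_2 = 0.10 × 0.468176 = 0.0468176
  w_3·p_3 = 0.20 × 0.0737441 = 0.0147488
  w_4·p_4 = 0.22 × 1.40818e-11 = 3.098e-12
Denominator: 0.0647191 + 0.0468176 + 0.0147488 + 3.098e-12 = 0.126286
So the posterior for Setting 3 is 0.0147488 / 0.126286 ≈ 0.117.

0.117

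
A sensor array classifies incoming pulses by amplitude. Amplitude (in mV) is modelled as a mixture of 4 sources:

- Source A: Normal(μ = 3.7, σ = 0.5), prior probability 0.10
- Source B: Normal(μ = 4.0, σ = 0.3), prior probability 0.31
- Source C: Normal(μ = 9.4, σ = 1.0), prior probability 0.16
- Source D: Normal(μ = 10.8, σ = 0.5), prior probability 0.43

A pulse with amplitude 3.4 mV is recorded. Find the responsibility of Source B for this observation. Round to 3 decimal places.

0.456

The responsibility of component k is P(Z=k) f_k(x) divided by Σ_j P(Z=j) f_j(x).
Component likelihoods at x = 3.4 mV:
  f_A = (1/(0.5·√(2π)))·exp(−(3.4−3.7)²/(2·0.5²)) = 0.797885·exp(-0.18000) = 0.666449
  f_B = (1/(0.3·√(2π)))·exp(−(3.4−4.0)²/(2·0.3²)) = 1.329808·exp(-2.00000) = 0.17997
  f_C = (1/(1.0·√(2π)))·exp(−(3.4−9.4)²/(2·1.0²)) = 0.398942·exp(-18.00000) = 6.07588e-09
  f_D = (1/(0.5·√(2π)))·exp(−(3.4−10.8)²/(2·0.5²)) = 0.797885·exp(-109.52000) = 2.17775e-48
Unnormalised posteriors:
  P(Z=A)·f_A = 0.10 × 0.666449 = 0.0666449
  P(Z=B)·f_B = 0.31 × 0.17997 = 0.0557907
  P(Z=C)·f_C = 0.16 × 6.07588e-09 = 9.72141e-10
  P(Z=D)·f_D = 0.43 × 2.17775e-48 = 9.36433e-49
Sum: 0.0666449 + 0.0557907 + 9.72141e-10 + 9.36433e-49 = 0.122436
Responsibility of Source B: 0.0557907 / 0.122436 ≈ 0.456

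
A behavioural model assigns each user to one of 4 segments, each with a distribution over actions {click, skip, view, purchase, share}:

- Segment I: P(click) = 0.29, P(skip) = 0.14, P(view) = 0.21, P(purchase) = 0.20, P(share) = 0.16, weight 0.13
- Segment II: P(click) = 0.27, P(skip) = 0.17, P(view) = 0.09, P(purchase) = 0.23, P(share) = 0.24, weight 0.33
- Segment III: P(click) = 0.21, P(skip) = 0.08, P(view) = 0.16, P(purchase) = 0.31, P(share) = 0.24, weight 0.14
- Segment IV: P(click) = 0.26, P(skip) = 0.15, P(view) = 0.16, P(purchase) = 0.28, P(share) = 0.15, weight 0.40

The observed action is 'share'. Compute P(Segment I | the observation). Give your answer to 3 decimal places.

By Bayes' theorem, P(k | x) = w_k f_k(x) / Σ_j w_j f_j(x).
Categorical probabilities:
  f_I = 0.16
  f_II = 0.24
  f_III = 0.24
  f_IV = 0.15
Prior × likelihood for each component:
  w_I·f_I = 0.13 × 0.16 = 0.0208
  w_II·f_II = 0.33 × 0.24 = 0.0792
  w_III·f_III = 0.14 × 0.24 = 0.0336
  w_IV·f_IV = 0.40 × 0.15 = 0.06
Marginal: 0.0208 + 0.0792 + 0.0336 + 0.06 = 0.1936
Responsibility of Segment I: 0.0208 / 0.1936 ≈ 0.107

0.107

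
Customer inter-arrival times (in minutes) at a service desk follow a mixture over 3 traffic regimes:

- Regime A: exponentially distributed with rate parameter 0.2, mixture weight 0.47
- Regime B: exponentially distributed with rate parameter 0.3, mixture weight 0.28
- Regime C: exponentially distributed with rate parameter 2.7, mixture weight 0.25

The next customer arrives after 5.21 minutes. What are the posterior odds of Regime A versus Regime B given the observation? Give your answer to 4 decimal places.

Posterior odds = (π_i f_i(x)) / (π_j f_j(x)); the normalising sum cancels.
Component likelihoods at x = 5.21 minutes:
  L_A = 0.0705497
  L_B = 0.062852
  L_C = 2.09963e-06
0.0331584 / 0.0175986 ≈ 1.8842

1.8842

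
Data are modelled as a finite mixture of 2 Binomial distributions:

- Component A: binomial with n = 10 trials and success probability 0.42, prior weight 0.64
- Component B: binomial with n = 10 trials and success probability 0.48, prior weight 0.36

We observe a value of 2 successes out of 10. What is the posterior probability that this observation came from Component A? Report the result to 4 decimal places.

Posterior ∝ prior × likelihood, so P(k | x) ∝ w_k f_k(x); normalise over all components.
Component likelihoods at x = 2 successes out of 10:
  p_A = 0.101656
  p_B = 0.055427
Weight by the priors:
  w_A·p_A = 0.64 × 0.101656 = 0.0650601
  w_B·p_B = 0.36 × 0.055427 = 0.0199537
Denominator: 0.0650601 + 0.0199537 = 0.0850139
P(Component A | data) ≈ 0.7653

0.7653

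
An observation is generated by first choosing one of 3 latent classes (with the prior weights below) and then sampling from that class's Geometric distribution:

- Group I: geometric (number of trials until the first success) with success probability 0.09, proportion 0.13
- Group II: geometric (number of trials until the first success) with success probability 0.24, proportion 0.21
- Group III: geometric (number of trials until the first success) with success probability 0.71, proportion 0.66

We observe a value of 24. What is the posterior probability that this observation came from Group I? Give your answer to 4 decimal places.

Apply Bayes' rule: the posterior for each component is proportional to its prior times its likelihood at x.
Evaluate each component's likelihood at the observed value:
  f_I = 0.0102848
  f_II = 0.000435436
  f_III = 3.06487e-13
Unnormalised posteriors:
  w_I·f_I = 0.13 × 0.0102848 = 0.00133702
  w_II·f_II = 0.21 × 0.000435436 = 9.14415e-05
  w_III·f_III = 0.66 × 3.06487e-13 = 2.02282e-13
Sum: 0.00133702 + 9.14415e-05 + 2.02282e-13 = 0.00142846
Responsibility of Group I: 0.00133702 / 0.00142846 ≈ 0.9360

0.9360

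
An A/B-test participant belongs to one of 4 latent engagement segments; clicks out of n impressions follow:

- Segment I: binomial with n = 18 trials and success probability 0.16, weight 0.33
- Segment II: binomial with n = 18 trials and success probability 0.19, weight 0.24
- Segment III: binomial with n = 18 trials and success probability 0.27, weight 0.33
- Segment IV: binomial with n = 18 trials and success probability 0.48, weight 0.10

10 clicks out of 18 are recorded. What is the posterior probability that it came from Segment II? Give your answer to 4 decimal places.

0.0067

Posterior ∝ prior × likelihood, so P(k | x) ∝ π_k f_k(x); normalise over all components.
Binomial probabilities:
  p_I = 0.000119259
  p_II = 0.000497134
  p_III = 0.00726571
  p_IV = 0.151879
Unnormalised posteriors:
  π_I·p_I = 0.33 × 0.000119259 = 3.93555e-05
  π_II·p_II = 0.24 × 0.000497134 = 0.000119312
  π_III·p_III = 0.33 × 0.00726571 = 0.00239768
  π_IV·p_IV = 0.10 × 0.151879 = 0.0151879
Normaliser: 3.93555e-05 + 0.000119312 + 0.00239768 + 0.0151879 = 0.0177442
Responsibility of Segment II: 0.000119312 / 0.0177442 ≈ 0.0067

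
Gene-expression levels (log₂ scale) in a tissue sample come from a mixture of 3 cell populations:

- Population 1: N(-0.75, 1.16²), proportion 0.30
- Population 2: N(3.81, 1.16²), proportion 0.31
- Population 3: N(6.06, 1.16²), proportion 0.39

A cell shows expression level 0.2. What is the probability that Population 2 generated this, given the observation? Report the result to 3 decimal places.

0.011

By Bayes' theorem, P(k | x) = P(Z=k) f_k(x) / Σ_j P(Z=j) f_j(x).
Evaluate each component's likelihood at the observed value:
  f_1 = (1/(1.16·√(2π)))·exp(−(0.2−-0.75)²/(2·1.16²)) = 0.343916·exp(-0.33535) = 0.245929
  f_2 = (1/(1.16·√(2π)))·exp(−(0.2−3.81)²/(2·1.16²)) = 0.343916·exp(-4.84249) = 0.00271261
  f_3 = (1/(1.16·√(2π)))·exp(−(0.2−6.06)²/(2·1.16²)) = 0.343916·exp(-12.75996) = 9.88263e-07
Unnormalised posteriors:
  P(Z=1)·f_1 = 0.30 × 0.245929 = 0.0737788
  P(Z=2)·f_2 = 0.31 × 0.00271261 = 0.000840908
  P(Z=3)·f_3 = 0.39 × 9.88263e-07 = 3.85423e-07
Marginal: 0.0737788 + 0.000840908 + 3.85423e-07 = 0.0746201
P(Population 2 | the observation) = 0.000840908 / 0.0746201 ≈ 0.011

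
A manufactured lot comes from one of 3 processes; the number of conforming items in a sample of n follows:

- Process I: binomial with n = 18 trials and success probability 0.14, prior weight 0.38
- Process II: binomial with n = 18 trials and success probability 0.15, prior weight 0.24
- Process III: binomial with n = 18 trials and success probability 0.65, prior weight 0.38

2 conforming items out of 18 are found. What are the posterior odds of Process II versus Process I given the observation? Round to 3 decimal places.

The posterior odds equal the prior odds times the likelihood ratio: (P(Z=i)/P(Z=j))·(f_i(x)/f_j(x)).
Binomial probabilities:
  p_I = 0.268487
  p_II = 0.255609
  p_III = 3.27798e-06
0.0613462 / 0.102025 ≈ 0.601

0.601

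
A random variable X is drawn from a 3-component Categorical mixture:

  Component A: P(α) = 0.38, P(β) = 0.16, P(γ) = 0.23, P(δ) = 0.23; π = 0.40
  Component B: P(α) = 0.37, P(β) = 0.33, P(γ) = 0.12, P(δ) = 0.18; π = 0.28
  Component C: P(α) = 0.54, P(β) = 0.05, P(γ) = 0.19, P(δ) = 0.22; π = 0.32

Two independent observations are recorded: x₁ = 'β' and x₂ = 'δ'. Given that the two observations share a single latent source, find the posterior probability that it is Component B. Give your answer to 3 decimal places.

P(component k | x) = P(Z=k)·f_k(x) / marginal(x), where marginal(x) = Σ_j P(Z=j)·f_j(x).
Since both observations come from the same component, the likelihood for component k is f_k(x₁)·f_k(x₂).
  f_A = [P(β | comp) = 0.16] × [0.23] = 0.0368
  f_B = [P(β | comp) = 0.33] × [0.18] = 0.0594
  f_C = [P(β | comp) = 0.05] × [0.22] = 0.011
Multiply by the mixture weights:
  P(Z=A)·f_A = 0.40 × 0.0368 = 0.01472
  P(Z=B)·f_B = 0.28 × 0.0594 = 0.016632
  P(Z=C)·f_C = 0.32 × 0.011 = 0.00352
Denominator: 0.01472 + 0.016632 + 0.00352 = 0.034872
So the posterior for Component B is 0.016632 / 0.034872 ≈ 0.477.

0.477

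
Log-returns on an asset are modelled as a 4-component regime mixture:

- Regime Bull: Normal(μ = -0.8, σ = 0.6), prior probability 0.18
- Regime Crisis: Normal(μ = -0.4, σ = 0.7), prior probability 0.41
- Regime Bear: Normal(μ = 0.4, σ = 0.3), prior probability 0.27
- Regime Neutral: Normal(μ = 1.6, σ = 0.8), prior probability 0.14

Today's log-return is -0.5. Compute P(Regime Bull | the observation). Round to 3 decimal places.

0.308

The responsibility of component k is w_k f_k(x) divided by Σ_j w_j f_j(x).
Normal densities:
  f_Bull = (1/(0.6·√(2π)))·exp(−(-0.5−-0.8)²/(2·0.6²)) = 0.664904·exp(-0.12500) = 0.586776
  f_Crisis = (1/(0.7·√(2π)))·exp(−(-0.5−-0.4)²/(2·0.7²)) = 0.569918·exp(-0.01020) = 0.564132
  f_Bear = (1/(0.3·√(2π)))·exp(−(-0.5−0.4)²/(2·0.3²)) = 1.329808·exp(-4.50000) = 0.0147728
  f_Neutral = (1/(0.8·√(2π)))·exp(−(-0.5−1.6)²/(2·0.8²)) = 0.498678·exp(-3.44531) = 0.0159052
Prior × likelihood for each component:
  w_Bull·f_Bull = 0.18 × 0.586776 = 0.10562
  w_Crisis·f_Crisis = 0.41 × 0.564132 = 0.231294
  w_Bear·f_Bear = 0.27 × 0.0147728 = 0.00398866
  w_Neutral·f_Neutral = 0.14 × 0.0159052 = 0.00222673
Sum: 0.10562 + 0.231294 + 0.00398866 + 0.00222673 = 0.343129
P(Regime Bull | x) = 0.10562 / 0.343129 ≈ 0.308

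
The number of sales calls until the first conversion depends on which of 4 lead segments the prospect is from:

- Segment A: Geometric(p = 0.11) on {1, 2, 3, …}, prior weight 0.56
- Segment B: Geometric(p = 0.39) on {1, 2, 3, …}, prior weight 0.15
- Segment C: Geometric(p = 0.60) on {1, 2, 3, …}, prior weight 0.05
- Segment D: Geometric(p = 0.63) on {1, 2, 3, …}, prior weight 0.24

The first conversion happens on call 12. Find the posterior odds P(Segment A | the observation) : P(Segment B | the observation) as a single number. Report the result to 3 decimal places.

67.156

Posterior odds = (π_i f_i(x)) / (π_j f_j(x)); the normalising sum cancels.
Component likelihoods at x = 12:
  L_A = 0.11·(1−0.11)^11 = 0.11·0.277517 = 0.0305269
  L_B = 0.39·(1−0.39)^11 = 0.39·0.00435139 = 0.00169704
  L_C = 0.60·(1−0.60)^11 = 0.60·4.1943e-05 = 2.51658e-05
  L_D = 0.63·(1−0.63)^11 = 0.63·1.77918e-05 = 1.12088e-05
0.0170951 / 0.000254556 ≈ 67.156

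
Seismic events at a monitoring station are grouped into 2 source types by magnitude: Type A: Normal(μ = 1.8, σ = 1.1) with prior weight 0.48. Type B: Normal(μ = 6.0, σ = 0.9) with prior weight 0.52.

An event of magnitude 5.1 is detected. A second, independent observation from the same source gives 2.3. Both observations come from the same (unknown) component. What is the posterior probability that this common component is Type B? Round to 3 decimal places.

By Bayes' theorem, P(k | x) = π_k f_k(x) / Σ_j π_j f_j(x).
Since both observations come from the same component, the likelihood for component k is f_k(x₁)·f_k(x₂).
  f_A = [0.00402895] × [0.327079] = 0.00131778
  f_B = [0.268856] × [9.4757e-05] = 2.5476e-05
Weight by the priors:
  π_A·f_A = 0.48 × 0.00131778 = 0.000632537
  π_B·f_B = 0.52 × 2.5476e-05 = 1.32475e-05
Sum: 0.000632537 + 1.32475e-05 = 0.000645784
Responsibility of Type B: 1.32475e-05 / 0.000645784 ≈ 0.021

0.021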